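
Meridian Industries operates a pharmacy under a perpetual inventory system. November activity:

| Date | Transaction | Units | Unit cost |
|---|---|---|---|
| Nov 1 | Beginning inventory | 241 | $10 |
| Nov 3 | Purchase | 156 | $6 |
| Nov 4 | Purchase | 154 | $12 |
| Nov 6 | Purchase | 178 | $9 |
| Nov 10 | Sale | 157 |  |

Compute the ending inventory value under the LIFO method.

Nov 10, 157 sold [LIFO — newest first]: 157 @ $9 = $1,413
Ending inventory: 241 @ $10 + 156 @ $6 + 154 @ $12 + 21 @ $9 = $5,383
Check: goods available $6,796 = COGS $1,413 + ending $5,383

Ending inventory = $5,383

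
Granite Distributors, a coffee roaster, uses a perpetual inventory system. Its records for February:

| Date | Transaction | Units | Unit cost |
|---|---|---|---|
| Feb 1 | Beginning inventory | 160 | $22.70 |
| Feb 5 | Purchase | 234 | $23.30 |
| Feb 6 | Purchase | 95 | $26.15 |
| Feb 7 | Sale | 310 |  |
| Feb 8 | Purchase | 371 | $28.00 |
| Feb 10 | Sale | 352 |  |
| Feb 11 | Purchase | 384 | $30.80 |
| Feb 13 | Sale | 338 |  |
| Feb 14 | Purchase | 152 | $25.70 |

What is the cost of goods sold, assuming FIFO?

Feb 7, 310 sold [FIFO — oldest first]: 160 @ $22.70 + 150 @ $23.30 = $7,127.00
Feb 10, 352 sold [FIFO — oldest first]: 84 @ $23.30 + 95 @ $26.15 + 173 @ $28.00 = $9,285.45
Feb 13, 338 sold [FIFO — oldest first]: 198 @ $28.00 + 140 @ $30.80 = $9,856.00
Total COGS = $7,127.00 + $9,285.45 + $9,856.00 = $26,268.45
Ending inventory: 244 @ $30.80 + 152 @ $25.70 = $11,421.60

COGS = $26,268.45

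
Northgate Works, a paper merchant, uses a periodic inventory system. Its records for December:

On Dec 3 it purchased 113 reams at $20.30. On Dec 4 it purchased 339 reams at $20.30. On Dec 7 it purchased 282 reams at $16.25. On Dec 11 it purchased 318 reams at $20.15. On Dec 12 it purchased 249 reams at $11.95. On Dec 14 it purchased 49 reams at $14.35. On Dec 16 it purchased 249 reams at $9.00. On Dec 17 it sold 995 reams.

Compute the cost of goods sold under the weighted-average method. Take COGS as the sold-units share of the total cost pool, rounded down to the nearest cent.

COGS = $16,232.06

Dec 17, sell 995: 995/1599 × $26,085.50 → $16,232.06
Ending inventory (cost pool remaining) = $9,853.44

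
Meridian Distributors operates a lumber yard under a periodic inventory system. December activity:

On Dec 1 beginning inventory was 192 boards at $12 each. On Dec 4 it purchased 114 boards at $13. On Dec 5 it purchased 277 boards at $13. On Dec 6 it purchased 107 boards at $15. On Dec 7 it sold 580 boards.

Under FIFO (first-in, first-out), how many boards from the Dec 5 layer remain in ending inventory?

3

Dec 7, 580 sold [FIFO — oldest first]: 192 @ $12 + 114 @ $13 + 274 @ $13 = $7,348
Ending inventory: 3 @ $13 + 107 @ $15 = $1,644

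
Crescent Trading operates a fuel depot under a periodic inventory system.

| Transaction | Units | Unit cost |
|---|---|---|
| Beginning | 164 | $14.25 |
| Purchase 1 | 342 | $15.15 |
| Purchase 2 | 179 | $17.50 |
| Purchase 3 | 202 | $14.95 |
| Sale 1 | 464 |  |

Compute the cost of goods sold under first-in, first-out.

Sale 1 (464) [FIFO — oldest first]: 164 @ $14.25 + 300 @ $15.15 = $6,882.00
Ending inventory: 42 @ $15.15 + 179 @ $17.50 + 202 @ $14.95 = $6,788.70
Check: goods available $13,670.70 = COGS $6,882.00 + ending $6,788.70

COGS = $6,882.00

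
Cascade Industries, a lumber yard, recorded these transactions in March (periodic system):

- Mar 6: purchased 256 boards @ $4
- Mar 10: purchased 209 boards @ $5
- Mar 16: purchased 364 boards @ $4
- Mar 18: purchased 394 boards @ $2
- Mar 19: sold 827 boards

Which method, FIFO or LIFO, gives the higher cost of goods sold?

FIFO COGS: 256 @ $4 + 209 @ $5 + 362 @ $4 = $3,517
LIFO COGS: 394 @ $2 + 364 @ $4 + 69 @ $5 = $2,589

FIFO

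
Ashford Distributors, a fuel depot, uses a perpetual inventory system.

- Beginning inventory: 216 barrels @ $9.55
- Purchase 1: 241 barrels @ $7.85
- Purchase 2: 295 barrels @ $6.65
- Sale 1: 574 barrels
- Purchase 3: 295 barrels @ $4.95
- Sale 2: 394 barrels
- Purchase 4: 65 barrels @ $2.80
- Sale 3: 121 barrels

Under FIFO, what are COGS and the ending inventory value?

Sale 1 (574) [FIFO — oldest first]: 216 @ $9.55 + 241 @ $7.85 + 117 @ $6.65 = $4,732.70
Sale 2 (394) [FIFO — oldest first]: 178 @ $6.65 + 216 @ $4.95 = $2,252.90
Sale 3 (121) [FIFO — oldest first]: 79 @ $4.95 + 42 @ $2.80 = $508.65
Total COGS = $4,732.70 + $2,252.90 + $508.65 = $7,494.25
Ending inventory: 23 @ $2.80 = $64.40

COGS = $7,494.25; ending inventory = $64.40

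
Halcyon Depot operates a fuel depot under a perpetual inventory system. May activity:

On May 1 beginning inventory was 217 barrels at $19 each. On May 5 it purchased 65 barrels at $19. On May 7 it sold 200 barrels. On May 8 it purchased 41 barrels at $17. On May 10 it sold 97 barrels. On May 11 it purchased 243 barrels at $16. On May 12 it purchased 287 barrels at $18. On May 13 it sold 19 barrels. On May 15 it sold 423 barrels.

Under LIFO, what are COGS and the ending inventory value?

May 7, 200 sold [LIFO — newest first]: 65 @ $19 + 135 @ $19 = $3,800
May 10, 97 sold [LIFO — newest first]: 41 @ $17 + 56 @ $19 = $1,761
May 13, 19 sold [LIFO — newest first]: 19 @ $18 = $342
May 15, 423 sold [LIFO — newest first]: 268 @ $18 + 155 @ $16 = $7,304
Total COGS = $3,800 + $1,761 + $342 + $7,304 = $13,207
Ending inventory: 26 @ $19 + 88 @ $16 = $1,902

COGS = $13,207; ending inventory = $1,902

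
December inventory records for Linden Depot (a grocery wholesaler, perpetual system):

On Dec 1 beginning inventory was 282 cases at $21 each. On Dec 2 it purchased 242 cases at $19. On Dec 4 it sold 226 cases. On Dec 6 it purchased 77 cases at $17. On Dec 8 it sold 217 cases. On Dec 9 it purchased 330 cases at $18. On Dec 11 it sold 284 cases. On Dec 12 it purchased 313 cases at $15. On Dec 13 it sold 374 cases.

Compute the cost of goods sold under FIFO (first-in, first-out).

Dec 4, 226 sold [FIFO — oldest first]: 226 @ $21 = $4,746
Dec 8, 217 sold [FIFO — oldest first]: 56 @ $21 + 161 @ $19 = $4,235
Dec 11, 284 sold [FIFO — oldest first]: 81 @ $19 + 77 @ $17 + 126 @ $18 = $5,116
Dec 13, 374 sold [FIFO — oldest first]: 204 @ $18 + 170 @ $15 = $6,222
Total COGS = $4,746 + $4,235 + $5,116 + $6,222 = $20,319
Ending inventory: 143 @ $15 = $2,145

COGS = $20,319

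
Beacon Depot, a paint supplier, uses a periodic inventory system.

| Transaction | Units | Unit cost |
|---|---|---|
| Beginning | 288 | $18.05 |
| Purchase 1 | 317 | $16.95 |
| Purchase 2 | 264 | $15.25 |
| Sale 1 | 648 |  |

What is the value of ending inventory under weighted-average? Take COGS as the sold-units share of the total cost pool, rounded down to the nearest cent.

Ending inventory = $3,712.39

Sale 1, sell 648: 648/869 × $14,597.55 → $10,885.16
Ending inventory (cost pool remaining) = $3,712.39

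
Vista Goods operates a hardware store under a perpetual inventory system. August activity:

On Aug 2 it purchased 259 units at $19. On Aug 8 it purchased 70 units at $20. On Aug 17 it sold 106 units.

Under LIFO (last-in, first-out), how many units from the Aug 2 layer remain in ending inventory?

223

Aug 17, 106 sold [LIFO — newest first]: 70 @ $20 + 36 @ $19 = $2,084
Ending inventory: 223 @ $19 = $4,237
Check: goods available $6,321 = COGS $2,084 + ending $4,237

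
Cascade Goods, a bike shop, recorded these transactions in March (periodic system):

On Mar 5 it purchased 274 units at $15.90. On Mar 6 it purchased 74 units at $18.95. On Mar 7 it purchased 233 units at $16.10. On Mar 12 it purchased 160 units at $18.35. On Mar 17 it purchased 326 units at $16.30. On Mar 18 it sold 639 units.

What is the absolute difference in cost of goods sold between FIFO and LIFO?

$138.60

FIFO COGS: 274 @ $15.90 + 74 @ $18.95 + 233 @ $16.10 + 58 @ $18.35 = $10,574.50
LIFO COGS: 326 @ $16.30 + 160 @ $18.35 + 153 @ $16.10 = $10,713.10
Difference = |$10,574.50 − $10,713.10| = $138.60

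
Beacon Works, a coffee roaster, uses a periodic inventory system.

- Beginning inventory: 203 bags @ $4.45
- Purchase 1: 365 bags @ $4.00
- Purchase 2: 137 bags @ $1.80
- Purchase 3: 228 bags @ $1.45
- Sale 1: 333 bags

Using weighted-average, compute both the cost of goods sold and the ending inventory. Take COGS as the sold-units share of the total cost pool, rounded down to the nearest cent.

COGS = $1,049.52; ending inventory = $1,891.03

Sale 1, sell 333: 333/933 × $2,940.55 → $1,049.52
Ending inventory (cost pool remaining) = $1,891.03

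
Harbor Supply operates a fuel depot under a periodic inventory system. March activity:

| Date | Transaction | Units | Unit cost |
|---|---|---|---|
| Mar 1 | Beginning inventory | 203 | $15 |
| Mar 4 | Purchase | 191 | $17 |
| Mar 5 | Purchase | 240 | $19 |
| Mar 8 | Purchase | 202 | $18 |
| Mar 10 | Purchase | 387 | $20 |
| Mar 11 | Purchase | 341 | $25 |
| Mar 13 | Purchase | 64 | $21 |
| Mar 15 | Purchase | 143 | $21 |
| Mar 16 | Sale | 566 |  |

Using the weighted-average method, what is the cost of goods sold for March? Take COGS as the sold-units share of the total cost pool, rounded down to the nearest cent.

Mar 16, sell 566: 566/1771 × $35,100.00 → $11,217.73
Ending inventory (cost pool remaining) = $23,882.27

COGS = $11,217.73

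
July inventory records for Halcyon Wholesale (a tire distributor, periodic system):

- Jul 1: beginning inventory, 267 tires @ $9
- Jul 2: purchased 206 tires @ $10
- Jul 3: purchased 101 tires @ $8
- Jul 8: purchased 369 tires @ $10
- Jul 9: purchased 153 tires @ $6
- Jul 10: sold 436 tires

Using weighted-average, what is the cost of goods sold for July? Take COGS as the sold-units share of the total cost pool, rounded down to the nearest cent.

COGS = $3,929.96

Jul 10, sell 436: 436/1096 × $9,879.00 → $3,929.96
Ending inventory (cost pool remaining) = $5,949.04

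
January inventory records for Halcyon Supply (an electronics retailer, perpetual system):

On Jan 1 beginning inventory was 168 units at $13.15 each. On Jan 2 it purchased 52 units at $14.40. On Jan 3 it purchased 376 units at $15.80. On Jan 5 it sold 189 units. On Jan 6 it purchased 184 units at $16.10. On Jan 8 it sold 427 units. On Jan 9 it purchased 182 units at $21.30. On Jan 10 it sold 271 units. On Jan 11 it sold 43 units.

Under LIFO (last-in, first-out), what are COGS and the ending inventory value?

COGS = $15,317.00; ending inventory = $420.80

Jan 5, 189 sold [LIFO — newest first]: 189 @ $15.80 = $2,986.20
Jan 8, 427 sold [LIFO — newest first]: 184 @ $16.10 + 187 @ $15.80 + 52 @ $14.40 + 4 @ $13.15 = $6,718.40
Jan 10, 271 sold [LIFO — newest first]: 182 @ $21.30 + 89 @ $13.15 = $5,046.95
Jan 11, 43 sold [LIFO — newest first]: 43 @ $13.15 = $565.45
Total COGS = $2,986.20 + $6,718.40 + $5,046.95 + $565.45 = $15,317.00
Ending inventory: 32 @ $13.15 = $420.80
Check: goods available $15,737.80 = COGS $15,317.00 + ending $420.80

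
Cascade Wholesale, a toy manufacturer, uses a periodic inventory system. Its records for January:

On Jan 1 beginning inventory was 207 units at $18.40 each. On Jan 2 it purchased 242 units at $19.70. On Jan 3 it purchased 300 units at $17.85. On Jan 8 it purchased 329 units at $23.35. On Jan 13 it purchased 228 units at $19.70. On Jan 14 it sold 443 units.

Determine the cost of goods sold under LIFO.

Jan 14, 443 sold [LIFO — newest first]: 228 @ $19.70 + 215 @ $23.35 = $9,511.85
Ending inventory: 207 @ $18.40 + 242 @ $19.70 + 300 @ $17.85 + 114 @ $23.35 = $16,593.10

COGS = $9,511.85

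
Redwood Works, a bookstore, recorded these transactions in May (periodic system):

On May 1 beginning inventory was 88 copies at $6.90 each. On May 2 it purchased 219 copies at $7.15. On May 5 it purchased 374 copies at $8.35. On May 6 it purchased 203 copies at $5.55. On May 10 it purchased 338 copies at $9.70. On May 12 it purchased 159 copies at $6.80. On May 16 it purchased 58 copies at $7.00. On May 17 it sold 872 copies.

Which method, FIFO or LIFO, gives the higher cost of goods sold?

FIFO COGS: 88 @ $6.90 + 219 @ $7.15 + 374 @ $8.35 + 191 @ $5.55 = $6,356.00
LIFO COGS: 58 @ $7.00 + 159 @ $6.80 + 338 @ $9.70 + 203 @ $5.55 + 114 @ $8.35 = $6,844.35

LIFO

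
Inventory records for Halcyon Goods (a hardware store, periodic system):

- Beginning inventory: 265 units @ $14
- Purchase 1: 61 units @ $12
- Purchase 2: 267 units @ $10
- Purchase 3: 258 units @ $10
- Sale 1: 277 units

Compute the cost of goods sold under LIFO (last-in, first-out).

Sale 1 (277) [LIFO — newest first]: 258 @ $10 + 19 @ $10 = $2,770
Ending inventory: 265 @ $14 + 61 @ $12 + 248 @ $10 = $6,922

COGS = $2,770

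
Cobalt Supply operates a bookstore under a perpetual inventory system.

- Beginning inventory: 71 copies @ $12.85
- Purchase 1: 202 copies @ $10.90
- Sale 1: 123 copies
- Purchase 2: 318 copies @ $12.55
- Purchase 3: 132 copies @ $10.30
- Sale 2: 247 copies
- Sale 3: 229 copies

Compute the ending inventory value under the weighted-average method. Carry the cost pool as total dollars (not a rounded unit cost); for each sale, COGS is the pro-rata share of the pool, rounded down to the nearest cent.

Ending inventory = $1,459.40

After Beginning: 71 on hand, pool $912.35 (≈ $12.8500 each)
After Purchase 1: 273 on hand, pool $3,114.15 (≈ $11.4071 each)
Sale 1, sell 123: 123/273 × $3,114.15 → $1,403.07
After Purchase 2: 468 on hand, pool $5,701.98 (≈ $12.1837 each)
After Purchase 3: 600 on hand, pool $7,061.58 (≈ $11.7693 each)
Sale 2, sell 247: 247/600 × $7,061.58 → $2,907.01
Sale 3, sell 229: 229/353 × $4,154.57 → $2,695.17
Total COGS = $1,403.07 + $2,907.01 + $2,695.17 = $7,005.25
Ending inventory (cost pool remaining) = $1,459.40
Check: goods available $8,464.65 = COGS $7,005.25 + ending $1,459.40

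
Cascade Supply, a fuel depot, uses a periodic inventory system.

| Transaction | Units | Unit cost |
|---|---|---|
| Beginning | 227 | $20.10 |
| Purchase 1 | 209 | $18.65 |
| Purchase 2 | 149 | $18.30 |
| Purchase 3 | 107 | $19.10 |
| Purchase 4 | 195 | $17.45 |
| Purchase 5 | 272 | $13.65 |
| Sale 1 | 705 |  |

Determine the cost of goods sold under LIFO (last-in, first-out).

Sale 1 (705) [LIFO — newest first]: 272 @ $13.65 + 195 @ $17.45 + 107 @ $19.10 + 131 @ $18.30 = $11,556.55
Ending inventory: 227 @ $20.10 + 209 @ $18.65 + 18 @ $18.30 = $8,789.95

COGS = $11,556.55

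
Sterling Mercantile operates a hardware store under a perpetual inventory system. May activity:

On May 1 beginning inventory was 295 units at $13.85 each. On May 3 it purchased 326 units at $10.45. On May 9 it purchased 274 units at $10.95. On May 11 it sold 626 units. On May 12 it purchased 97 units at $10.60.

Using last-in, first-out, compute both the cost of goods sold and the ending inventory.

May 11, 626 sold [LIFO — newest first]: 274 @ $10.95 + 326 @ $10.45 + 26 @ $13.85 = $6,767.10
Ending inventory: 269 @ $13.85 + 97 @ $10.60 = $4,753.85
Check: goods available $11,520.95 = COGS $6,767.10 + ending $4,753.85

COGS = $6,767.10; ending inventory = $4,753.85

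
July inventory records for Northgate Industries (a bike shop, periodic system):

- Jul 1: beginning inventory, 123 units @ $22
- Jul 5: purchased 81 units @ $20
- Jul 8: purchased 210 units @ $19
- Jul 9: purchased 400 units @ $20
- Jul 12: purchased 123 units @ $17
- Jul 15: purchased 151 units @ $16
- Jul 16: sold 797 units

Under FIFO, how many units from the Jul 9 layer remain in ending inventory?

Jul 16, 797 sold [FIFO — oldest first]: 123 @ $22 + 81 @ $20 + 210 @ $19 + 383 @ $20 = $15,976
Ending inventory: 17 @ $20 + 123 @ $17 + 151 @ $16 = $4,847

17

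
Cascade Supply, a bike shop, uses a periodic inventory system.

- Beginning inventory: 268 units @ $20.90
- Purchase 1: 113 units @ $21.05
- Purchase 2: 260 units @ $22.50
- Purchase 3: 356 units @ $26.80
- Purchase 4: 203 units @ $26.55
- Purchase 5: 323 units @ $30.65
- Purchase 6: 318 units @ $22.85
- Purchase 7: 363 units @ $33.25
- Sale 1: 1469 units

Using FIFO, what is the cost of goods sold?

Sale 1 (1469) [FIFO — oldest first]: 268 @ $20.90 + 113 @ $21.05 + 260 @ $22.50 + 356 @ $26.80 + 203 @ $26.55 + 269 @ $30.65 = $37,005.15
Ending inventory: 54 @ $30.65 + 318 @ $22.85 + 363 @ $33.25 = $20,991.15

COGS = $37,005.15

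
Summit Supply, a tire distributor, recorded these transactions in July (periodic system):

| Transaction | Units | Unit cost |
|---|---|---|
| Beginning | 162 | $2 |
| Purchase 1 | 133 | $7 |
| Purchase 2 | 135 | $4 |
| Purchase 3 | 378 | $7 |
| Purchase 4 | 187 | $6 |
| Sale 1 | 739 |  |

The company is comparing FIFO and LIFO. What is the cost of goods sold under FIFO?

FIFO COGS: 162 @ $2 + 133 @ $7 + 135 @ $4 + 309 @ $7 = $3,958
LIFO COGS: 187 @ $6 + 378 @ $7 + 135 @ $4 + 39 @ $7 = $4,581

COGS = $3,958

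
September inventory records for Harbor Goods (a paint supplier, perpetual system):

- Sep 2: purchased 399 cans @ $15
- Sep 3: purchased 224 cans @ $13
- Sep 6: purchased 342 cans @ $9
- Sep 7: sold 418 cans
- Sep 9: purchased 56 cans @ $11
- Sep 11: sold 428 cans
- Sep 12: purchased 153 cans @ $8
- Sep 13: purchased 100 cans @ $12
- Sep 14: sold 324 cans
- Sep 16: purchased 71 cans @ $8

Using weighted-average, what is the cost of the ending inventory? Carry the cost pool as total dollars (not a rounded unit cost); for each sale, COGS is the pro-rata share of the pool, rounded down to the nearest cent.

Ending inventory = $1,679.14

After Sep 2: 399 on hand, pool $5,985.00 (≈ $15.0000 each)
After Sep 3: 623 on hand, pool $8,897.00 (≈ $14.2809 each)
After Sep 6: 965 on hand, pool $11,975.00 (≈ $12.4093 each)
Sep 7, sell 418: 418/965 × $11,975.00 → $5,187.09
After Sep 9: 603 on hand, pool $7,403.91 (≈ $12.2785 each)
Sep 11, sell 428: 428/603 × $7,403.91 → $5,255.17
After Sep 12: 328 on hand, pool $3,372.74 (≈ $10.2827 each)
After Sep 13: 428 on hand, pool $4,572.74 (≈ $10.6840 each)
Sep 14, sell 324: 324/428 × $4,572.74 → $3,461.60
After Sep 16: 175 on hand, pool $1,679.14 (≈ $9.5951 each)
Total COGS = $5,187.09 + $5,255.17 + $3,461.60 = $13,903.86
Ending inventory (cost pool remaining) = $1,679.14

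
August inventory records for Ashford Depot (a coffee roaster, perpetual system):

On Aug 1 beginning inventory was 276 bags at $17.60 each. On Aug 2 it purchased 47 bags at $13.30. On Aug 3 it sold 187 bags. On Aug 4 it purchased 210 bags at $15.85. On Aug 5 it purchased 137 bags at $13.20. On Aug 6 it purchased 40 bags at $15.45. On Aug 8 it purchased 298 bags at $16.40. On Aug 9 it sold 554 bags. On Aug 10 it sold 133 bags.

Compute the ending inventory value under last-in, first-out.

Aug 3, 187 sold [LIFO — newest first]: 47 @ $13.30 + 140 @ $17.60 = $3,089.10
Aug 9, 554 sold [LIFO — newest first]: 298 @ $16.40 + 40 @ $15.45 + 137 @ $13.20 + 79 @ $15.85 = $8,565.75
Aug 10, 133 sold [LIFO — newest first]: 131 @ $15.85 + 2 @ $17.60 = $2,111.55
Total COGS = $3,089.10 + $8,565.75 + $2,111.55 = $13,766.40
Ending inventory: 134 @ $17.60 = $2,358.40

Ending inventory = $2,358.40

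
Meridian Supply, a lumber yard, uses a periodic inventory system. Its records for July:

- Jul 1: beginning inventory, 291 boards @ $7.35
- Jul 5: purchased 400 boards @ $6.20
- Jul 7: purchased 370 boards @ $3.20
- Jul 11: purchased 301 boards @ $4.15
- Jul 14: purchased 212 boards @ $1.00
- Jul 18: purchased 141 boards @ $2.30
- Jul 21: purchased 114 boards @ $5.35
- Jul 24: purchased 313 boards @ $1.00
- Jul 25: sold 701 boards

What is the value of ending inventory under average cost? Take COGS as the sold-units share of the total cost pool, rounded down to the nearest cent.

Jul 25, sell 701: 701/2142 × $8,511.20 → $2,785.41
Ending inventory (cost pool remaining) = $5,725.79

Ending inventory = $5,725.79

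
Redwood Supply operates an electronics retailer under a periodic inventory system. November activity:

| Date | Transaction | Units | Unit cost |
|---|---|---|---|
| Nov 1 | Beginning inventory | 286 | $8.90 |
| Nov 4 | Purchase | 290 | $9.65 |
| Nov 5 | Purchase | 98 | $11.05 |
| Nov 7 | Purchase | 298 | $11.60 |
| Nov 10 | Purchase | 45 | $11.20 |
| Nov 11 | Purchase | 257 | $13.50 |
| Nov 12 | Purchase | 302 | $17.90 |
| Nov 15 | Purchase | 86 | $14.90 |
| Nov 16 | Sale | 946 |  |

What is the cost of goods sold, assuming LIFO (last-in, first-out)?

COGS = $13,630.30

Nov 16, 946 sold [LIFO — newest first]: 86 @ $14.90 + 302 @ $17.90 + 257 @ $13.50 + 45 @ $11.20 + 256 @ $11.60 = $13,630.30
Ending inventory: 286 @ $8.90 + 290 @ $9.65 + 98 @ $11.05 + 42 @ $11.60 = $6,914.00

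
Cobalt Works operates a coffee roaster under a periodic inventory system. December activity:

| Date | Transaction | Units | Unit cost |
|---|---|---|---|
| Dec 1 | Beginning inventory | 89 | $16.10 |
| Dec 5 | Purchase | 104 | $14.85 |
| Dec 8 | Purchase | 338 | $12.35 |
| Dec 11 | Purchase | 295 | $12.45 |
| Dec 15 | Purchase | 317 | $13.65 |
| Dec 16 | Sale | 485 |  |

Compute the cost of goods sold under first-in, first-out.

COGS = $6,583.50

Dec 16, 485 sold [FIFO — oldest first]: 89 @ $16.10 + 104 @ $14.85 + 292 @ $12.35 = $6,583.50
Ending inventory: 46 @ $12.35 + 295 @ $12.45 + 317 @ $13.65 = $8,567.90
Check: goods available $15,151.40 = COGS $6,583.50 + ending $8,567.90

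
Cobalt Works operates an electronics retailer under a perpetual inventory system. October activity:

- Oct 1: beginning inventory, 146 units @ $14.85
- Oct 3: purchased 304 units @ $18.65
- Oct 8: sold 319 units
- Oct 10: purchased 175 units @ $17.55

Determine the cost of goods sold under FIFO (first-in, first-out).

COGS = $5,394.55

Oct 8, 319 sold [FIFO — oldest first]: 146 @ $14.85 + 173 @ $18.65 = $5,394.55
Ending inventory: 131 @ $18.65 + 175 @ $17.55 = $5,514.40
Check: goods available $10,908.95 = COGS $5,394.55 + ending $5,514.40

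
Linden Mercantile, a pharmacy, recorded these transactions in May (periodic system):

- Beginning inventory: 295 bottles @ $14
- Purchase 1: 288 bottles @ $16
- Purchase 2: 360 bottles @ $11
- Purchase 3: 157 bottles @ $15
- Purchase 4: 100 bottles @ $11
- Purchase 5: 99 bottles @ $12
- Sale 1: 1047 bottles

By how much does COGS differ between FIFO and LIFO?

$445

FIFO COGS: 295 @ $14 + 288 @ $16 + 360 @ $11 + 104 @ $15 = $14,258
LIFO COGS: 99 @ $12 + 100 @ $11 + 157 @ $15 + 360 @ $11 + 288 @ $16 + 43 @ $14 = $13,813
Difference = |$14,258 − $13,813| = $445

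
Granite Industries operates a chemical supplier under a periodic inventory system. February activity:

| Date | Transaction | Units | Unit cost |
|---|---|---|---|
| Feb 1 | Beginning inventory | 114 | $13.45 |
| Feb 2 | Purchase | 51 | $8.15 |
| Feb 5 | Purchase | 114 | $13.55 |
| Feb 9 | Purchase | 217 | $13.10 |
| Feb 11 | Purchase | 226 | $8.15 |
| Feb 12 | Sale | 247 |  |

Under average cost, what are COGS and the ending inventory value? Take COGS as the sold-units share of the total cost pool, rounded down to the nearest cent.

Feb 12, sell 247: 247/722 × $8,178.25 → $2,797.82
Ending inventory (cost pool remaining) = $5,380.43
Check: goods available $8,178.25 = COGS $2,797.82 + ending $5,380.43

COGS = $2,797.82; ending inventory = $5,380.43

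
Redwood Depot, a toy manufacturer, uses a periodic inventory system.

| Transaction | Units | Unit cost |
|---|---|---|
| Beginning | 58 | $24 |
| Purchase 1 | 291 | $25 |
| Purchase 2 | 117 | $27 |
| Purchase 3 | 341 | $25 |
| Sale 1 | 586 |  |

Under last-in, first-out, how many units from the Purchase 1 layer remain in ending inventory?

Sale 1 (586) [LIFO — newest first]: 341 @ $25 + 117 @ $27 + 128 @ $25 = $14,884
Ending inventory: 58 @ $24 + 163 @ $25 = $5,467

163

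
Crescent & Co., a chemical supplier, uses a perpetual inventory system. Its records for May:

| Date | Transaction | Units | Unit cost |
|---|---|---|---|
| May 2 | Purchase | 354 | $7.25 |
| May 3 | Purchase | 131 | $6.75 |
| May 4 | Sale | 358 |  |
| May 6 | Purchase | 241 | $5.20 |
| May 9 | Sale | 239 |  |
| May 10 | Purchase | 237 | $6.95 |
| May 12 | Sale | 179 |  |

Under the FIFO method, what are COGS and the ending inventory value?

May 4, 358 sold [FIFO — oldest first]: 354 @ $7.25 + 4 @ $6.75 = $2,593.50
May 9, 239 sold [FIFO — oldest first]: 127 @ $6.75 + 112 @ $5.20 = $1,439.65
May 12, 179 sold [FIFO — oldest first]: 129 @ $5.20 + 50 @ $6.95 = $1,018.30
Total COGS = $2,593.50 + $1,439.65 + $1,018.30 = $5,051.45
Ending inventory: 187 @ $6.95 = $1,299.65
Check: goods available $6,351.10 = COGS $5,051.45 + ending $1,299.65

COGS = $5,051.45; ending inventory = $1,299.65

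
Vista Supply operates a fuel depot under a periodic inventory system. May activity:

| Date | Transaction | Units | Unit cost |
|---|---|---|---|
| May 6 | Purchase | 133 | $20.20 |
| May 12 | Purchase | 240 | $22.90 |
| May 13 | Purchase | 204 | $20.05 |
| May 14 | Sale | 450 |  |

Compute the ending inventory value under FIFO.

May 14, 450 sold [FIFO — oldest first]: 133 @ $20.20 + 240 @ $22.90 + 77 @ $20.05 = $9,726.45
Ending inventory: 127 @ $20.05 = $2,546.35

Ending inventory = $2,546.35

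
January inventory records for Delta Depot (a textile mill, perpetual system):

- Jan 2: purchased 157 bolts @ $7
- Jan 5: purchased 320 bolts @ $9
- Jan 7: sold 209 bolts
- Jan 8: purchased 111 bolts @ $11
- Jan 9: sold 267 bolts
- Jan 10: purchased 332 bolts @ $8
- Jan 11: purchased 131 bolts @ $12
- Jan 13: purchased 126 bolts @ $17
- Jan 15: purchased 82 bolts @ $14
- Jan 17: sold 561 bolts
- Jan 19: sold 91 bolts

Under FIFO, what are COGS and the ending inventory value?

COGS = $10,737; ending inventory = $1,981

Jan 7, 209 sold [FIFO — oldest first]: 157 @ $7 + 52 @ $9 = $1,567
Jan 9, 267 sold [FIFO — oldest first]: 267 @ $9 = $2,403
Jan 17, 561 sold [FIFO — oldest first]: 1 @ $9 + 111 @ $11 + 332 @ $8 + 117 @ $12 = $5,290
Jan 19, 91 sold [FIFO — oldest first]: 14 @ $12 + 77 @ $17 = $1,477
Total COGS = $1,567 + $2,403 + $5,290 + $1,477 = $10,737
Ending inventory: 49 @ $17 + 82 @ $14 = $1,981
Check: goods available $12,718 = COGS $10,737 + ending $1,981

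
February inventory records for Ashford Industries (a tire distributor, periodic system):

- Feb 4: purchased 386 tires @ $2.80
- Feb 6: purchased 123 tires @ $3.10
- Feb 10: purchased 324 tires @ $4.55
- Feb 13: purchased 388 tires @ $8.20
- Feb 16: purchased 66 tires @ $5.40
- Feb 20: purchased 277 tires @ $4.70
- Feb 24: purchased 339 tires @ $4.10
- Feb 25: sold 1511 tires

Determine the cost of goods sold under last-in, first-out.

COGS = $8,066.70

Feb 25, 1511 sold [LIFO — newest first]: 339 @ $4.10 + 277 @ $4.70 + 66 @ $5.40 + 388 @ $8.20 + 324 @ $4.55 + 117 @ $3.10 = $8,066.70
Ending inventory: 386 @ $2.80 + 6 @ $3.10 = $1,099.40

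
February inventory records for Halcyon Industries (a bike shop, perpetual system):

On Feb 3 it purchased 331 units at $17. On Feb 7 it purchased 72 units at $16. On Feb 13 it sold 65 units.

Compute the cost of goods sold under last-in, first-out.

Feb 13, 65 sold [LIFO — newest first]: 65 @ $16 = $1,040
Ending inventory: 331 @ $17 + 7 @ $16 = $5,739

COGS = $1,040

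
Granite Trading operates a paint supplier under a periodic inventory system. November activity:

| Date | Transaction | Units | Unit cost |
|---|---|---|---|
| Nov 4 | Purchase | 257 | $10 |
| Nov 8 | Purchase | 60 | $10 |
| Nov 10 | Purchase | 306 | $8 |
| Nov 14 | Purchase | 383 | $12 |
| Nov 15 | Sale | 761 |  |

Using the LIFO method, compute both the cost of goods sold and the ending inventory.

Nov 15, 761 sold [LIFO — newest first]: 383 @ $12 + 306 @ $8 + 60 @ $10 + 12 @ $10 = $7,764
Ending inventory: 245 @ $10 = $2,450

COGS = $7,764; ending inventory = $2,450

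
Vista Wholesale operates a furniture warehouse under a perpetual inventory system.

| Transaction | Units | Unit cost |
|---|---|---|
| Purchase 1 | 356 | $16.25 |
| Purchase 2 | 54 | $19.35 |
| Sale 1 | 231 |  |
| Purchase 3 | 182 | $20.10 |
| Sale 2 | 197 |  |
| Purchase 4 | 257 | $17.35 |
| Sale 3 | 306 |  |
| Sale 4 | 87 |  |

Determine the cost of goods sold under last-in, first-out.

Sale 1 (231) [LIFO — newest first]: 54 @ $19.35 + 177 @ $16.25 = $3,921.15
Sale 2 (197) [LIFO — newest first]: 182 @ $20.10 + 15 @ $16.25 = $3,901.95
Sale 3 (306) [LIFO — newest first]: 257 @ $17.35 + 49 @ $16.25 = $5,255.20
Sale 4 (87) [LIFO — newest first]: 87 @ $16.25 = $1,413.75
Total COGS = $3,921.15 + $3,901.95 + $5,255.20 + $1,413.75 = $14,492.05
Ending inventory: 28 @ $16.25 = $455.00

COGS = $14,492.05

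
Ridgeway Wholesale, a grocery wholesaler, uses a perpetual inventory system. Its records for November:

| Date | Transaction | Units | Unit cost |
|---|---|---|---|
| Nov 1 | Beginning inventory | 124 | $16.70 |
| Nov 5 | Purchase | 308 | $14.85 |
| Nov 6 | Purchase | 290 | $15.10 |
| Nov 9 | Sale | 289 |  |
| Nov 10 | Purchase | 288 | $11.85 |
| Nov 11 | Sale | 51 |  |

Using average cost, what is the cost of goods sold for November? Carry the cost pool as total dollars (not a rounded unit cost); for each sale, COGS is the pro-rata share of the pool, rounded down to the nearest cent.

After Nov 1: 124 on hand, pool $2,070.80 (≈ $16.7000 each)
After Nov 5: 432 on hand, pool $6,644.60 (≈ $15.3810 each)
After Nov 6: 722 on hand, pool $11,023.60 (≈ $15.2681 each)
Nov 9, sell 289: 289/722 × $11,023.60 → $4,412.49
After Nov 10: 721 on hand, pool $10,023.91 (≈ $13.9028 each)
Nov 11, sell 51: 51/721 × $10,023.91 → $709.04
Total COGS = $4,412.49 + $709.04 = $5,121.53
Ending inventory (cost pool remaining) = $9,314.87

COGS = $5,121.53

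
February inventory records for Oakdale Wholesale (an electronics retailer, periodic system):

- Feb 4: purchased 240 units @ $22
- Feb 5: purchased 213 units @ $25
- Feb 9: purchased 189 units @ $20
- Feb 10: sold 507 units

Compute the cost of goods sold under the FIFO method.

Feb 10, 507 sold [FIFO — oldest first]: 240 @ $22 + 213 @ $25 + 54 @ $20 = $11,685
Ending inventory: 135 @ $20 = $2,700

COGS = $11,685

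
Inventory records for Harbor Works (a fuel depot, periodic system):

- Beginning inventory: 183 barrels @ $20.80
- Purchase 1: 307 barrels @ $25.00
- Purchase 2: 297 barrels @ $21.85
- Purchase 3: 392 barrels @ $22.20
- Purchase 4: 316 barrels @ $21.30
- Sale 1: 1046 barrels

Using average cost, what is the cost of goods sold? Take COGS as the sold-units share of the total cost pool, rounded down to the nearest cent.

COGS = $23,371.66

Sale 1, sell 1046: 1046/1495 × $33,404.05 → $23,371.66
Ending inventory (cost pool remaining) = $10,032.39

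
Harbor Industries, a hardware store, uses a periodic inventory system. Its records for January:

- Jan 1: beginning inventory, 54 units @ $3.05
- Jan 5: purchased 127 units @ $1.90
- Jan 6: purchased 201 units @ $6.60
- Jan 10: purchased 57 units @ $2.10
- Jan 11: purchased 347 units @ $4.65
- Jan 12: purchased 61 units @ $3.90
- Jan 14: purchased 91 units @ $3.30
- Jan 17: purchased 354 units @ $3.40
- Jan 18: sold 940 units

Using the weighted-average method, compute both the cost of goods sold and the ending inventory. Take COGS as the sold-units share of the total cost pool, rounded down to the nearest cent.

COGS = $3,788.84; ending inventory = $1,418.81

Jan 18, sell 940: 940/1292 × $5,207.65 → $3,788.84
Ending inventory (cost pool remaining) = $1,418.81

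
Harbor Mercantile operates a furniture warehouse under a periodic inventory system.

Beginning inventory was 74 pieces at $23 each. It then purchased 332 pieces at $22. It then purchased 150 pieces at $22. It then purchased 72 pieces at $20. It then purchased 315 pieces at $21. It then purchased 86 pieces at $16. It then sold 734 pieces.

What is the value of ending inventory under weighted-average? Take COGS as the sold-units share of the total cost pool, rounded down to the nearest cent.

Ending inventory = $6,231.70

Sale 1, sell 734: 734/1029 × $21,737.00 → $15,505.30
Ending inventory (cost pool remaining) = $6,231.70
Check: goods available $21,737.00 = COGS $15,505.30 + ending $6,231.70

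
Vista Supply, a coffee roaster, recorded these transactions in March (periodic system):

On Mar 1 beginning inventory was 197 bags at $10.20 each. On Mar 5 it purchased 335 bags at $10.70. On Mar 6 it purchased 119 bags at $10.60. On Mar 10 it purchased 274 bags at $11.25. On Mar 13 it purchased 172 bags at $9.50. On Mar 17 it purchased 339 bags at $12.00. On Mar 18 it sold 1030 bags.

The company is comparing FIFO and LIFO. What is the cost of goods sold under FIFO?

COGS = $10,935.30

FIFO COGS: 197 @ $10.20 + 335 @ $10.70 + 119 @ $10.60 + 274 @ $11.25 + 105 @ $9.50 = $10,935.30
LIFO COGS: 339 @ $12.00 + 172 @ $9.50 + 274 @ $11.25 + 119 @ $10.60 + 126 @ $10.70 = $11,394.10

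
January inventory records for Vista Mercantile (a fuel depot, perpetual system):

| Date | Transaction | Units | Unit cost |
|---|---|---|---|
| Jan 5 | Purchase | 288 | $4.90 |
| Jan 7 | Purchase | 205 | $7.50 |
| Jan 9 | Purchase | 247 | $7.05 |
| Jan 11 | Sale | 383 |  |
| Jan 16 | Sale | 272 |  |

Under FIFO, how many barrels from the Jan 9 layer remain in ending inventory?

Jan 11, 383 sold [FIFO — oldest first]: 288 @ $4.90 + 95 @ $7.50 = $2,123.70
Jan 16, 272 sold [FIFO — oldest first]: 110 @ $7.50 + 162 @ $7.05 = $1,967.10
Total COGS = $2,123.70 + $1,967.10 = $4,090.80
Ending inventory: 85 @ $7.05 = $599.25
Check: goods available $4,690.05 = COGS $4,090.80 + ending $599.25

85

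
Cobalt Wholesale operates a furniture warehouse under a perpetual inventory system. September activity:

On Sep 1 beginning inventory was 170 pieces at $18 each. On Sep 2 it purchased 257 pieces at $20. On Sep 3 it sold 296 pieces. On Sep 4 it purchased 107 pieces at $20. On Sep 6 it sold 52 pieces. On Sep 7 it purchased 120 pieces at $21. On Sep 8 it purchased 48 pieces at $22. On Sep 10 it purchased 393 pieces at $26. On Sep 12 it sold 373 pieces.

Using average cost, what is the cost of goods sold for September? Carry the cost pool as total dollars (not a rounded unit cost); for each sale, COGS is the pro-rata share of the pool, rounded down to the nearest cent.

COGS = $15,406.08

After Sep 1: 170 on hand, pool $3,060.00 (≈ $18.0000 each)
After Sep 2: 427 on hand, pool $8,200.00 (≈ $19.2037 each)
Sep 3, sell 296: 296/427 × $8,200.00 → $5,684.30
After Sep 4: 238 on hand, pool $4,655.70 (≈ $19.5618 each)
Sep 6, sell 52: 52/238 × $4,655.70 → $1,017.21
After Sep 7: 306 on hand, pool $6,158.49 (≈ $20.1258 each)
After Sep 8: 354 on hand, pool $7,214.49 (≈ $20.3799 each)
After Sep 10: 747 on hand, pool $17,432.49 (≈ $23.3367 each)
Sep 12, sell 373: 373/747 × $17,432.49 → $8,704.57
Total COGS = $5,684.30 + $1,017.21 + $8,704.57 = $15,406.08
Ending inventory (cost pool remaining) = $8,727.92
Check: goods available $24,134.00 = COGS $15,406.08 + ending $8,727.92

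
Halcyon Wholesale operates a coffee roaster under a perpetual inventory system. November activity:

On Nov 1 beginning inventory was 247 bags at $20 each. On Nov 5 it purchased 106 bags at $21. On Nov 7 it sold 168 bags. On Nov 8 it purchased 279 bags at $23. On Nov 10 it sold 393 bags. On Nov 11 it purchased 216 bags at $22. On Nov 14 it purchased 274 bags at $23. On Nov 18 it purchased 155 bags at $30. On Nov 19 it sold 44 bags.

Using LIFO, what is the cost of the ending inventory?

Nov 7, 168 sold [LIFO — newest first]: 106 @ $21 + 62 @ $20 = $3,466
Nov 10, 393 sold [LIFO — newest first]: 279 @ $23 + 114 @ $20 = $8,697
Nov 19, 44 sold [LIFO — newest first]: 44 @ $30 = $1,320
Total COGS = $3,466 + $8,697 + $1,320 = $13,483
Ending inventory: 71 @ $20 + 216 @ $22 + 274 @ $23 + 111 @ $30 = $15,804

Ending inventory = $15,804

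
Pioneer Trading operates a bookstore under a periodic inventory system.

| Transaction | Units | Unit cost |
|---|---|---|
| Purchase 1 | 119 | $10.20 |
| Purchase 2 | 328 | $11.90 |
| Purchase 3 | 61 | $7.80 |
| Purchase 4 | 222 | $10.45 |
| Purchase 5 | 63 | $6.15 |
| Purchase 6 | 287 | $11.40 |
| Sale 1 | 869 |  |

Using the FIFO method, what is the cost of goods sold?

COGS = $9,166.55

Sale 1 (869) [FIFO — oldest first]: 119 @ $10.20 + 328 @ $11.90 + 61 @ $7.80 + 222 @ $10.45 + 63 @ $6.15 + 76 @ $11.40 = $9,166.55
Ending inventory: 211 @ $11.40 = $2,405.40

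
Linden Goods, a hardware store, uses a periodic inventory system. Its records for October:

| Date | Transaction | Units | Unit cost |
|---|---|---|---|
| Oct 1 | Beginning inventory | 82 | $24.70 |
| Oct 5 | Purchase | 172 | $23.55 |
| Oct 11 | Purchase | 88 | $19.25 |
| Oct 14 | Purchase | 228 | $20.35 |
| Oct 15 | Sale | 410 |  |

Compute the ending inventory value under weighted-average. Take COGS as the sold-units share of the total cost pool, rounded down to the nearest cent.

Ending inventory = $3,483.46

Oct 15, sell 410: 410/570 × $12,409.80 → $8,926.34
Ending inventory (cost pool remaining) = $3,483.46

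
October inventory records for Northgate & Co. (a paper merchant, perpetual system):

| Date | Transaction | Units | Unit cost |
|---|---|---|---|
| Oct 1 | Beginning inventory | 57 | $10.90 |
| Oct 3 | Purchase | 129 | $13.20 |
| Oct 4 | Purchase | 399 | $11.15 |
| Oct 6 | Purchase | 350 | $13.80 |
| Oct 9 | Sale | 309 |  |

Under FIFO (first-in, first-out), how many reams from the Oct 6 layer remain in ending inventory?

Oct 9, 309 sold [FIFO — oldest first]: 57 @ $10.90 + 129 @ $13.20 + 123 @ $11.15 = $3,695.55
Ending inventory: 276 @ $11.15 + 350 @ $13.80 = $7,907.40
Check: goods available $11,602.95 = COGS $3,695.55 + ending $7,907.40

350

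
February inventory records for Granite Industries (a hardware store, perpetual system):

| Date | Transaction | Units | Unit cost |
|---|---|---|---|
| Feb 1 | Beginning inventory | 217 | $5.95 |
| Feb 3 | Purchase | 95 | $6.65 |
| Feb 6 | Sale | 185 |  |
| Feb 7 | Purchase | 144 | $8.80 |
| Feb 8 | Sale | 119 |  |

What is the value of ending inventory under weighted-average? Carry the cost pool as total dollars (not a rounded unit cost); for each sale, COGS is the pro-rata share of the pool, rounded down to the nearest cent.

After Feb 1: 217 on hand, pool $1,291.15 (≈ $5.9500 each)
After Feb 3: 312 on hand, pool $1,922.90 (≈ $6.1631 each)
Feb 6, sell 185: 185/312 × $1,922.90 → $1,140.18
After Feb 7: 271 on hand, pool $2,049.92 (≈ $7.5643 each)
Feb 8, sell 119: 119/271 × $2,049.92 → $900.14
Total COGS = $1,140.18 + $900.14 = $2,040.32
Ending inventory (cost pool remaining) = $1,149.78

Ending inventory = $1,149.78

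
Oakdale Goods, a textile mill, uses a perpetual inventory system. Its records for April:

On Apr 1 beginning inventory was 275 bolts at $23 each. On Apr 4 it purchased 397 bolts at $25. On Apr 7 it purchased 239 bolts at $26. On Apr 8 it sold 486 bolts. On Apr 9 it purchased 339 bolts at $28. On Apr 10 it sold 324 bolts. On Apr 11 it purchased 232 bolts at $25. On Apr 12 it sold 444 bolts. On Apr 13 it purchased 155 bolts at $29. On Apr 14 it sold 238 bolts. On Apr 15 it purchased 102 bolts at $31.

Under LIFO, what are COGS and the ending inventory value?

Apr 8, 486 sold [LIFO — newest first]: 239 @ $26 + 247 @ $25 = $12,389
Apr 10, 324 sold [LIFO — newest first]: 324 @ $28 = $9,072
Apr 12, 444 sold [LIFO — newest first]: 232 @ $25 + 15 @ $28 + 150 @ $25 + 47 @ $23 = $11,051
Apr 14, 238 sold [LIFO — newest first]: 155 @ $29 + 83 @ $23 = $6,404
Total COGS = $12,389 + $9,072 + $11,051 + $6,404 = $38,916
Ending inventory: 145 @ $23 + 102 @ $31 = $6,497
Check: goods available $45,413 = COGS $38,916 + ending $6,497

COGS = $38,916; ending inventory = $6,497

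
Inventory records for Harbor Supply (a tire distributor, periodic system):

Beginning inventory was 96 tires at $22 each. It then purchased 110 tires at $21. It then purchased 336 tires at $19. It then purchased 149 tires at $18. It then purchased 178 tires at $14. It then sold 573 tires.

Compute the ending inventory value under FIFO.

Sale 1 (573) [FIFO — oldest first]: 96 @ $22 + 110 @ $21 + 336 @ $19 + 31 @ $18 = $11,364
Ending inventory: 118 @ $18 + 178 @ $14 = $4,616

Ending inventory = $4,616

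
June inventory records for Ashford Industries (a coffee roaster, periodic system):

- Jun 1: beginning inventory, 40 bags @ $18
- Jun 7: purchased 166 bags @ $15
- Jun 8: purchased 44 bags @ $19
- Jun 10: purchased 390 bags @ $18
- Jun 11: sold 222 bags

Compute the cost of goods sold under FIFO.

Jun 11, 222 sold [FIFO — oldest first]: 40 @ $18 + 166 @ $15 + 16 @ $19 = $3,514
Ending inventory: 28 @ $19 + 390 @ $18 = $7,552
Check: goods available $11,066 = COGS $3,514 + ending $7,552

COGS = $3,514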